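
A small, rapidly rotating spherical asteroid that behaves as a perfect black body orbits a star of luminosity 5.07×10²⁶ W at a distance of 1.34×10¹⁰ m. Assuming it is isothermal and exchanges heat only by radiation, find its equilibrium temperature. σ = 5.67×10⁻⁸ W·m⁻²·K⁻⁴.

First find the stellar flux at distance d: S = L/(4πd²) = 5.07×10²⁶/(4π·(1.34×10¹⁰)²) = 2.247×10⁵ W/m².
For an isothermal sphere, absorbed (1−a)S·πr² = emitted σ·4πr²·T⁴, so T⁴ = (1−a)S/(4σ).
T⁴ = 1.00·2.247×10⁵/(4·5.67×10⁻⁸) = 9.907×10¹¹ K⁴.

T ≈ 998 K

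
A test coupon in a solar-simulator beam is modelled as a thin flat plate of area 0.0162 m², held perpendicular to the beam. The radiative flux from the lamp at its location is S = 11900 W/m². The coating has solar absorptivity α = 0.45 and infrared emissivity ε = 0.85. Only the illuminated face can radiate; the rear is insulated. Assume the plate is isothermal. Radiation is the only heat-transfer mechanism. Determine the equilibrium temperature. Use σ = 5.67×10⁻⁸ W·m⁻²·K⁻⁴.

T ≈ 577 K

At equilibrium, absorbed power = emitted power.
Absorbing cross-section = A = 0.01620 m²; emitting surface = A = 0.01620 m² (ratio 1).
αS·A_cross = εσ·A_surf·T⁴  ⇒  T⁴ = αS/(ε·1σ).
T⁴ = 0.450·11900/(0.85·1·5.67×10⁻⁸) = 1.111×10¹¹ K⁴.
T = (1.111×10¹¹)^(1/4).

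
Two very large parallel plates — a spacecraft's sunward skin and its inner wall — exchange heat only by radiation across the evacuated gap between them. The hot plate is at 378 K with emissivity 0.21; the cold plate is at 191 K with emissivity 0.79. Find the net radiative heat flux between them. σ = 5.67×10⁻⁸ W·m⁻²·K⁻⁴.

q ≈ 215 W/m²

For two infinite grey parallel plates, q = σ(T₁⁴ − T₂⁴)/(1/ε₁ + 1/ε₂ − 1).
T₁⁴ − T₂⁴ = 2.042×10¹⁰ − 1.331×10⁹ = 1.908×10¹⁰ K⁴.
1/ε₁ + 1/ε₂ − 1 = 4.762 + 1.266 − 1 = 5.028.
q = 5.67×10⁻⁸ × 1.908×10¹⁰ / 5.028.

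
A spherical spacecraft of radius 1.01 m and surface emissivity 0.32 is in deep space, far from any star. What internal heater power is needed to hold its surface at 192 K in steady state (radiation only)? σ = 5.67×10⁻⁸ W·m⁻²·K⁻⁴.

P ≈ 316 W

P = εσ·4πr²·T⁴.
4πr² = 12.82 m²; T⁴ = 1.359×10⁹ K⁴.
P = 0.32·5.67×10⁻⁸·12.82·1.359×10⁹.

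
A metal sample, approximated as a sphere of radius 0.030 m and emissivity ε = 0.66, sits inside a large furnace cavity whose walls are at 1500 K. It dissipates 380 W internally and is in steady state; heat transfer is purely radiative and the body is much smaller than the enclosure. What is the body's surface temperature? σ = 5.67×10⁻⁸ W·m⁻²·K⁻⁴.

T ≈ 1560 K

For a small grey body in a large enclosure, net radiated power = εσA(T⁴ − T_w⁴).
Steady state: P = εσA(T⁴ − T_w⁴) with A = 4πr² = 0.01131 m².
T⁴ = P/(εσA) + T_w⁴ = 380/(0.66·5.67×10⁻⁸·0.01131) + (1500)⁴
    = 8.979×10¹¹ + 5.062×10¹² = 5.960×10¹² K⁴.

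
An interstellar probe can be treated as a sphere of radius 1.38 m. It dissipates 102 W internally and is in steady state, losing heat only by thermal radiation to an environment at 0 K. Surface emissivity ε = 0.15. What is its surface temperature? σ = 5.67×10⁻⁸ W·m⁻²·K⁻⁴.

Steady state: internal power = radiated power, P = εσA T⁴.
Radiating area A = 4πr² = 23.93 m².
T⁴ = P/(εσA) = 102/(0.15·5.67×10⁻⁸·23.93) = 5.011×10⁸ K⁴.
T = (5.011×10⁸)^(1/4).

T ≈ 150 K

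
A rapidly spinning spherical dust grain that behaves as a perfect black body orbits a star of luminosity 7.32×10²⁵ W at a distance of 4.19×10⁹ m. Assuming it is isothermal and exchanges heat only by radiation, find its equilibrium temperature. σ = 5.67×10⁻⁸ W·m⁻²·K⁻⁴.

T ≈ 1100 K

First find the stellar flux at distance d: S = L/(4πd²) = 7.32×10²⁵/(4π·(4.19×10⁹)²) = 3.318×10⁵ W/m².
For an isothermal sphere, absorbed (1−a)S·πr² = emitted σ·4πr²·T⁴, so T⁴ = (1−a)S/(4σ).
T⁴ = 1.00·3.318×10⁵/(4·5.67×10⁻⁸) = 1.463×10¹² K⁴.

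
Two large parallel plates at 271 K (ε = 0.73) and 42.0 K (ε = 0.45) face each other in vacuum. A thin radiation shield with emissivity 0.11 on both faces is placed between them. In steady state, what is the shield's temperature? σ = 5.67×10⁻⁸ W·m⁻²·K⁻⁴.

In steady state the net flux on the hot side equals that on the cold side.
σ(T₁⁴−T_s⁴)/D₁ = σ(T_s⁴−T₂⁴)/D₂, with D₁ = 1/ε₁+1/ε_s−1 = 9.461, D₂ = 1/ε_s+1/ε₂−1 = 10.31.
Solve for T_s⁴: T_s⁴ = (D₂·T₁⁴ + D₁·T₂⁴)/(D₁+D₂) = 2.815×10⁹ K⁴.

T_s ≈ 230 K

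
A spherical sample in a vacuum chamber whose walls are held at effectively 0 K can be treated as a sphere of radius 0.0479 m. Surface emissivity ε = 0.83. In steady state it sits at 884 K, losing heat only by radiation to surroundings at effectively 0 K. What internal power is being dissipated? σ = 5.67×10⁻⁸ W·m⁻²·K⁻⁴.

Steady state: P = εσA T⁴.
A = 4πr² = 0.02883 m²; T⁴ = (884)⁴ = 6.107×10¹¹ K⁴.
P = 0.83 × 5.67×10⁻⁸ × 0.02883 × 6.107×10¹¹.

P ≈ 829 W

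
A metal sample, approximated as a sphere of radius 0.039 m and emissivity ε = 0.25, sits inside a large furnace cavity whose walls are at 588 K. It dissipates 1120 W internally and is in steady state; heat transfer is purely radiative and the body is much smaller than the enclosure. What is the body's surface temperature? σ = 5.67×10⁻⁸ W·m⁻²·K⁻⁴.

T ≈ 1440 K

For a small grey body in a large enclosure, net radiated power = εσA(T⁴ − T_w⁴).
Steady state: P = εσA(T⁴ − T_w⁴) with A = 4πr² = 0.01911 m².
T⁴ = P/(εσA) + T_w⁴ = 1120/(0.25·5.67×10⁻⁸·0.01911) + (588)⁴
    = 4.134×10¹² + 1.195×10¹¹ = 4.253×10¹² K⁴.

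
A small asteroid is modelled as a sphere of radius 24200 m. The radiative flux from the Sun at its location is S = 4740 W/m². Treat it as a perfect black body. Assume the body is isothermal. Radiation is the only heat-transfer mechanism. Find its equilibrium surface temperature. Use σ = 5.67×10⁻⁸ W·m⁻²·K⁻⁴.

At equilibrium, absorbed power = emitted power.
Absorbing cross-section = πr² = 1.840×10⁹ m²; emitting surface = 4πr² = 7.359×10⁹ m² (ratio 4).
S·A_cross = εσ·A_surf·T⁴  ⇒  T⁴ = S/(4σ).
T⁴ = 1.00·4740/(4·5.67×10⁻⁸) = 2.090×10¹⁰ K⁴.
T = (2.090×10¹⁰)^(1/4).

T ≈ 380 K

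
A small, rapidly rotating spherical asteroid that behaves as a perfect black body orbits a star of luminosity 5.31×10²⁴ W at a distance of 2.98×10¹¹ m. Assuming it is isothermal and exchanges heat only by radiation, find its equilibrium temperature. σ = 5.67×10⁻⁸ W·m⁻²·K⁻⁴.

T ≈ 67.7 K

First find the stellar flux at distance d: S = L/(4πd²) = 5.31×10²⁴/(4π·(2.98×10¹¹)²) = 4.758 W/m².
For an isothermal sphere, absorbed (1−a)S·πr² = emitted σ·4πr²·T⁴, so T⁴ = (1−a)S/(4σ).
T⁴ = 1.00·4.758/(4·5.67×10⁻⁸) = 2.098×10⁷ K⁴.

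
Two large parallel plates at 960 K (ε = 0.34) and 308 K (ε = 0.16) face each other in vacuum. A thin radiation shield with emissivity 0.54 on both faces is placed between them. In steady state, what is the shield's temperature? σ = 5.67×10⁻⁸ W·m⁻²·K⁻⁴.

In steady state the net flux on the hot side equals that on the cold side.
σ(T₁⁴−T_s⁴)/D₁ = σ(T_s⁴−T₂⁴)/D₂, with D₁ = 1/ε₁+1/ε_s−1 = 3.793, D₂ = 1/ε_s+1/ε₂−1 = 7.102.
Solve for T_s⁴: T_s⁴ = (D₂·T₁⁴ + D₁·T₂⁴)/(D₁+D₂) = 5.568×10¹¹ K⁴.

T_s ≈ 864 K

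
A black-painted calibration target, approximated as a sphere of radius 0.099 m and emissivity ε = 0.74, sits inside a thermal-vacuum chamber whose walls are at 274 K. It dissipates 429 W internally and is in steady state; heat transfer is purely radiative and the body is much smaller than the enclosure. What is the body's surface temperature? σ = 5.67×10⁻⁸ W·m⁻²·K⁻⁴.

For a small grey body in a large enclosure, net radiated power = εσA(T⁴ − T_w⁴).
Steady state: P = εσA(T⁴ − T_w⁴) with A = 4πr² = 0.1232 m².
T⁴ = P/(εσA) + T_w⁴ = 429/(0.74·5.67×10⁻⁸·0.1232) + (274)⁴
    = 8.302×10¹⁰ + 5.636×10⁹ = 8.865×10¹⁰ K⁴.

T ≈ 546 K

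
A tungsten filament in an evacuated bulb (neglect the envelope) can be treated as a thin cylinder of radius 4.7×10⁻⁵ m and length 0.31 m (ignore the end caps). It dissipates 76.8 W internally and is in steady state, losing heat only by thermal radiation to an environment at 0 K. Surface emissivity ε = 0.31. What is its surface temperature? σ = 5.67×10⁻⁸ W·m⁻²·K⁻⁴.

Steady state: internal power = radiated power, P = εσA T⁴.
Radiating area A = 2πrL = 9.155×10⁻⁵ m².
T⁴ = P/(εσA) = 76.8/(0.31·5.67×10⁻⁸·9.155×10⁻⁵) = 4.773×10¹³ K⁴.
T = (4.773×10¹³)^(1/4).

T ≈ 2630 K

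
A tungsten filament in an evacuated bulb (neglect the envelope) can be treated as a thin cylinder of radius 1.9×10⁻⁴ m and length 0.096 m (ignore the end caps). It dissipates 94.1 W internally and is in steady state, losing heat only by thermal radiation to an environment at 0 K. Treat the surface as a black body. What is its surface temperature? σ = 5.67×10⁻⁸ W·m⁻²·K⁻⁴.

Steady state: internal power = radiated power, P = εσA T⁴.
Radiating area A = 2πrL = 1.146×10⁻⁴ m².
T⁴ = P/(εσA) = 94.1/(1.0·5.67×10⁻⁸·1.146×10⁻⁴) = 1.448×10¹³ K⁴.
T = (1.448×10¹³)^(1/4).

T ≈ 1950 K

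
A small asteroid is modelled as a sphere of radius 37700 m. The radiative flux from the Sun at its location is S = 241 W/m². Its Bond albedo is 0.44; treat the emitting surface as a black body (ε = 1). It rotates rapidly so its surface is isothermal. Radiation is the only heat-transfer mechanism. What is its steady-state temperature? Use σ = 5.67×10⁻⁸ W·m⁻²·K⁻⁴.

At equilibrium, absorbed power = emitted power.
Absorbing cross-section = πr² = 4.465×10⁹ m²; emitting surface = 4πr² = 1.786×10¹⁰ m² (ratio 4).
(1−a)S·A_cross = εσ·A_surf·T⁴  ⇒  T⁴ = (1−a)S/(4σ).
T⁴ = 0.560·241/(4·5.67×10⁻⁸) = 5.951×10⁸ K⁴.
T = (5.951×10⁸)^(1/4).

T ≈ 156 K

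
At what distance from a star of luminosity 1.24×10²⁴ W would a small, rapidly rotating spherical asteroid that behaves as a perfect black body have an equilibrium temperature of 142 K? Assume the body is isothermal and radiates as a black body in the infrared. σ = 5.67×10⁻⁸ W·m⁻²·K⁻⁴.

For an isothermal black-emitting sphere, (1−a)S·πr² = σ·4πr²·T⁴ ⇒ S = 4σT⁴/(1−a).
S = 4·5.67×10⁻⁸·(142)⁴/1.00 = 92.21 W/m².
Flux falls as S = L/(4πd²), so d = √(L/(4πS)) = √(1.24×10²⁴/(4π·92.21)).

d ≈ 3.27×10¹⁰ m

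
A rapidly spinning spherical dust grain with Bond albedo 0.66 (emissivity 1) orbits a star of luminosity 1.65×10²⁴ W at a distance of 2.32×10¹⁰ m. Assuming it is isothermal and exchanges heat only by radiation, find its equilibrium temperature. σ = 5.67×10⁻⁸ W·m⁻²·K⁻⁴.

T ≈ 138 K

First find the stellar flux at distance d: S = L/(4πd²) = 1.65×10²⁴/(4π·(2.32×10¹⁰)²) = 243.9 W/m².
For an isothermal sphere, absorbed (1−a)S·πr² = emitted σ·4πr²·T⁴, so T⁴ = (1−a)S/(4σ).
T⁴ = 0.340·243.9/(4·5.67×10⁻⁸) = 3.657×10⁸ K⁴.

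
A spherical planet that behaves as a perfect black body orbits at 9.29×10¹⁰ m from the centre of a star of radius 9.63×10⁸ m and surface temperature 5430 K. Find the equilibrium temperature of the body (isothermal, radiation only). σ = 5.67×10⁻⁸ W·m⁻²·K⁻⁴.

The star's surface emits σT_*⁴; at distance d the flux is S = σT_*⁴(R_*/d)².
S = 5.67×10⁻⁸·(5430)⁴·(9.63×10⁸/9.29×10¹⁰)² = 5297 W/m².
For an isothermal sphere T⁴ = (1−a)S/(4σ) = 2.335×10¹⁰ K⁴.

T ≈ 391 K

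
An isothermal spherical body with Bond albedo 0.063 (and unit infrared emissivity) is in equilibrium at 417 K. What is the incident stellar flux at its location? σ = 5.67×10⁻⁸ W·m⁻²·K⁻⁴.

(1−a)S·πr² = σ·4πr²·T⁴ ⇒ S = 4σT⁴/(1−a).
S = 4·5.67×10⁻⁸·3.024×10¹⁰/0.937.

S ≈ 7320 W/m²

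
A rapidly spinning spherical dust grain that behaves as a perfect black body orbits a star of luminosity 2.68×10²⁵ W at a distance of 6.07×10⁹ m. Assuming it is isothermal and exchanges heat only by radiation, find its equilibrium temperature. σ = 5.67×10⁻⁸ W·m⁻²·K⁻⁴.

T ≈ 711 K

First find the stellar flux at distance d: S = L/(4πd²) = 2.68×10²⁵/(4π·(6.07×10⁹)²) = 57880 W/m².
For an isothermal sphere, absorbed (1−a)S·πr² = emitted σ·4πr²·T⁴, so T⁴ = (1−a)S/(4σ).
T⁴ = 1.00·57880/(4·5.67×10⁻⁸) = 2.552×10¹¹ K⁴.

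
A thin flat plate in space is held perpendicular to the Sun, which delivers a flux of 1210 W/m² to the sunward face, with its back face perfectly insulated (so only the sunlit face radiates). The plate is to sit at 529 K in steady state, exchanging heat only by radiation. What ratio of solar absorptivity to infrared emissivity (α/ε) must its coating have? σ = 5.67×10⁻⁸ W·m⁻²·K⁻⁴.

Balance: αS·A = εσ·1A·T⁴ ⇒ α/ε = σT⁴/S.
α/ε = 5.67×10⁻⁸·(529)⁴/1210 = 5.67×10⁻⁸·7.831×10¹⁰/1210.

α/ε ≈ 3.67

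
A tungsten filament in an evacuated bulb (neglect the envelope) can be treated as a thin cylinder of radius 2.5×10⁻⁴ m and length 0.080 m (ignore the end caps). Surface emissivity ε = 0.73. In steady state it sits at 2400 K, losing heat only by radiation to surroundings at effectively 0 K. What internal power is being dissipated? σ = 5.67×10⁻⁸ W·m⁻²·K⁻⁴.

Steady state: P = εσA T⁴.
A = 2πrL = 1.257×10⁻⁴ m²; T⁴ = (2400)⁴ = 3.318×10¹³ K⁴.
P = 0.73 × 5.67×10⁻⁸ × 1.257×10⁻⁴ × 3.318×10¹³.

P ≈ 173 W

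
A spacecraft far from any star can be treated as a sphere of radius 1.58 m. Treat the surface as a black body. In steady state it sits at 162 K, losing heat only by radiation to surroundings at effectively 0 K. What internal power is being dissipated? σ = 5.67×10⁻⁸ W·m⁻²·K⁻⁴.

P ≈ 1230 W

Steady state: P = εσA T⁴.
A = 4πr² = 31.37 m²; T⁴ = (162)⁴ = 6.887×10⁸ K⁴.
P = 1.0 × 5.67×10⁻⁸ × 31.37 × 6.887×10⁸.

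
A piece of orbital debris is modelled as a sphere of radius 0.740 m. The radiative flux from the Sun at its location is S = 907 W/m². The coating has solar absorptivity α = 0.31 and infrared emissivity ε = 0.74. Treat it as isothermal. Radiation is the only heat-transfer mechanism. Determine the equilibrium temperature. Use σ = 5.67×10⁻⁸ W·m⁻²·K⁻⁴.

At equilibrium, absorbed power = emitted power.
Absorbing cross-section = πr² = 1.720 m²; emitting surface = 4πr² = 6.881 m² (ratio 4).
αS·A_cross = εσ·A_surf·T⁴  ⇒  T⁴ = αS/(ε·4σ).
T⁴ = 0.310·907/(0.74·4·5.67×10⁻⁸) = 1.675×10⁹ K⁴.
T = (1.675×10⁹)^(1/4).

T ≈ 202 K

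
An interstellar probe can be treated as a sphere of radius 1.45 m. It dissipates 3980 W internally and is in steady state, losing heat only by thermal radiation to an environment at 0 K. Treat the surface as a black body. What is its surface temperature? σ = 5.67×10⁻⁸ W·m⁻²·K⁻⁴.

Steady state: internal power = radiated power, P = εσA T⁴.
Radiating area A = 4πr² = 26.42 m².
T⁴ = P/(εσA) = 3980/(1.0·5.67×10⁻⁸·26.42) = 2.657×10⁹ K⁴.
T = (2.657×10⁹)^(1/4).

T ≈ 227 K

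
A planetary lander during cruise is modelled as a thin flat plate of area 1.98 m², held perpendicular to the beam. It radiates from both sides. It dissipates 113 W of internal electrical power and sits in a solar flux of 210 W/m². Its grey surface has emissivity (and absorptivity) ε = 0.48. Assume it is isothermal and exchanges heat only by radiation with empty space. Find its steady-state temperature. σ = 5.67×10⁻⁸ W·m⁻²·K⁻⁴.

T ≈ 232 K

At steady state, absorbed solar power + internal power = radiated power.
Absorbed: α·S·A_cross = 0.48·210·1.980 = 199.6 W (cross-section A).
Total input = 199.6 + 113 = 312.6 W.
Radiated: εσ·A_surf·T⁴ with A_surf = 2A = 3.960 m².
T⁴ = 312.6/(0.48·5.67×10⁻⁸·3.960) = 2.900×10⁹ K⁴.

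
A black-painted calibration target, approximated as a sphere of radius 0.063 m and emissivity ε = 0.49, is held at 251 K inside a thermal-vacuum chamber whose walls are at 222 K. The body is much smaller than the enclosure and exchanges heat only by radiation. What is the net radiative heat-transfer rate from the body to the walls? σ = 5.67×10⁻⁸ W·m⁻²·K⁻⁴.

For a small grey body in a large enclosure: P_net = εσA(T_body⁴ − T_wall⁴).
A = 4πr² = 0.04988 m²; T_body⁴ − T_wall⁴ = 3.969×10⁹ − 2.429×10⁹ = 1.540×10⁹ K⁴.
|P_net| = 0.49·5.67×10⁻⁸·0.04988·1.540×10⁹.

P_net ≈ 2.13 W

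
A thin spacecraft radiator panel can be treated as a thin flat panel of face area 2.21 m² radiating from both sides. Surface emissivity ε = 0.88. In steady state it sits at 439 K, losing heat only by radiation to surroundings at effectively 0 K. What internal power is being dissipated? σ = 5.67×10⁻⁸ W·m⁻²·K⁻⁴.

P ≈ 8190 W

Steady state: P = εσA T⁴.
A = 2·2.21 = 4.420 m²; T⁴ = (439)⁴ = 3.714×10¹⁰ K⁴.
P = 0.88 × 5.67×10⁻⁸ × 4.420 × 3.714×10¹⁰.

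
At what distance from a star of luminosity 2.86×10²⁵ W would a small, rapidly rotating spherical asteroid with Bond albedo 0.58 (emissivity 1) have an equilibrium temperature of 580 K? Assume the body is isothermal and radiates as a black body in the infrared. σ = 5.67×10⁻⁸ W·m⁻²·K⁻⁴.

For an isothermal black-emitting sphere, (1−a)S·πr² = σ·4πr²·T⁴ ⇒ S = 4σT⁴/(1−a).
S = 4·5.67×10⁻⁸·(580)⁴/0.420 = 61110 W/m².
Flux falls as S = L/(4πd²), so d = √(L/(4πS)) = √(2.86×10²⁵/(4π·61110)).

d ≈ 6.10×10⁹ m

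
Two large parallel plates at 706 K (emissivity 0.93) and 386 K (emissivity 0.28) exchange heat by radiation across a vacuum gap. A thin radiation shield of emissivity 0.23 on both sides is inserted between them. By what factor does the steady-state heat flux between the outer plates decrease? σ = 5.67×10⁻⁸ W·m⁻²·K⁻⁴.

factor ≈ 3.11

Without shield: q₀ = σΔ(T⁴)/(1/ε₁+1/ε₂−1) with denominator 3.647.
With shield the two gaps are in series; the resistances add: (1/ε₁+1/ε_s−1)+(1/ε_s+1/ε₂−1) = 4.423+6.919 = 11.34.
Heat-flux ratio q₀/q = 11.34/3.647.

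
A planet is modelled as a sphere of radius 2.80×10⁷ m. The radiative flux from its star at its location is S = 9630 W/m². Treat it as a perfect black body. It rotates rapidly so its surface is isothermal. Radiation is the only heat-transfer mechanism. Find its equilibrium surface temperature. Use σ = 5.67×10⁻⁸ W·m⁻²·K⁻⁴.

T ≈ 454 K

At equilibrium, absorbed power = emitted power.
Absorbing cross-section = πr² = 2.463×10¹⁵ m²; emitting surface = 4πr² = 9.852×10¹⁵ m² (ratio 4).
S·A_cross = εσ·A_surf·T⁴  ⇒  T⁴ = S/(4σ).
T⁴ = 1.00·9630/(4·5.67×10⁻⁸) = 4.246×10¹⁰ K⁴.
T = (4.246×10¹⁰)^(1/4).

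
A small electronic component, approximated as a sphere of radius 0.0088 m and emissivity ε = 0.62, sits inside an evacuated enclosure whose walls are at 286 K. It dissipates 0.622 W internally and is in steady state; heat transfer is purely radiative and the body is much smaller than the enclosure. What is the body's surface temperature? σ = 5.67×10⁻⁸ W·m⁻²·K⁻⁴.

For a small grey body in a large enclosure, net radiated power = εσA(T⁴ − T_w⁴).
Steady state: P = εσA(T⁴ − T_w⁴) with A = 4πr² = 9.731×10⁻⁴ m².
T⁴ = P/(εσA) + T_w⁴ = 0.622/(0.62·5.67×10⁻⁸·9.731×10⁻⁴) + (286)⁴
    = 1.818×10¹⁰ + 6.691×10⁹ = 2.487×10¹⁰ K⁴.

T ≈ 397 K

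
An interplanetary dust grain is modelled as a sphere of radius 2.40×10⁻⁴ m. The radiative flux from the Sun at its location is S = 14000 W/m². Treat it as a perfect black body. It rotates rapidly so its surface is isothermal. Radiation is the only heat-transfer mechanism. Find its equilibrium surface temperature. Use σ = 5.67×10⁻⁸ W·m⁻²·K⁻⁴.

T ≈ 498 K

At equilibrium, absorbed power = emitted power.
Absorbing cross-section = πr² = 1.810×10⁻⁷ m²; emitting surface = 4πr² = 7.238×10⁻⁷ m² (ratio 4).
S·A_cross = εσ·A_surf·T⁴  ⇒  T⁴ = S/(4σ).
T⁴ = 1.00·14000/(4·5.67×10⁻⁸) = 6.173×10¹⁰ K⁴.
T = (6.173×10¹⁰)^(1/4).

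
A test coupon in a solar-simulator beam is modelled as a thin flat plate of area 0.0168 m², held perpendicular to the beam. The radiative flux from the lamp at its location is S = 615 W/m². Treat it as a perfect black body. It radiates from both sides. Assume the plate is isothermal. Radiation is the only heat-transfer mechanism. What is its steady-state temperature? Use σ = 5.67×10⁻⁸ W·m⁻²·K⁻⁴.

T ≈ 271 K

At equilibrium, absorbed power = emitted power.
Absorbing cross-section = A = 0.01680 m²; emitting surface = 2A = 0.03360 m² (ratio 2).
S·A_cross = εσ·A_surf·T⁴  ⇒  T⁴ = S/(2σ).
T⁴ = 1.00·615/(2·5.67×10⁻⁸) = 5.423×10⁹ K⁴.
T = (5.423×10⁹)^(1/4).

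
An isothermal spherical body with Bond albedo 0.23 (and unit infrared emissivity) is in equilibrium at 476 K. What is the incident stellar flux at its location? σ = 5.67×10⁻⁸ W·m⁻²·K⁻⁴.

S ≈ 15100 W/m²

(1−a)S·πr² = σ·4πr²·T⁴ ⇒ S = 4σT⁴/(1−a).
S = 4·5.67×10⁻⁸·5.134×10¹⁰/0.770.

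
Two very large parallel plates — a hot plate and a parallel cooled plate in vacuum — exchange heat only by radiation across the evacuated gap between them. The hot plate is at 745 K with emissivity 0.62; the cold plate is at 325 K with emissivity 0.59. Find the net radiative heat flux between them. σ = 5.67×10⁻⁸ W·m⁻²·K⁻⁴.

q ≈ 7290 W/m²

For two infinite grey parallel plates, q = σ(T₁⁴ − T₂⁴)/(1/ε₁ + 1/ε₂ − 1).
T₁⁴ − T₂⁴ = 3.081×10¹¹ − 1.116×10¹⁰ = 2.969×10¹¹ K⁴.
1/ε₁ + 1/ε₂ − 1 = 1.613 + 1.695 − 1 = 2.308.
q = 5.67×10⁻⁸ × 2.969×10¹¹ / 2.308.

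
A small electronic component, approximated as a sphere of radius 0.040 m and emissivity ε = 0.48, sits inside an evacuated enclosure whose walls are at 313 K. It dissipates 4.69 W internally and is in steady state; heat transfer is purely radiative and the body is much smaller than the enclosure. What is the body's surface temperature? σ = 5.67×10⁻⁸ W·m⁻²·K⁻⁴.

T ≈ 367 K

For a small grey body in a large enclosure, net radiated power = εσA(T⁴ − T_w⁴).
Steady state: P = εσA(T⁴ − T_w⁴) with A = 4πr² = 0.02011 m².
T⁴ = P/(εσA) + T_w⁴ = 4.69/(0.48·5.67×10⁻⁸·0.02011) + (313)⁴
    = 8.571×10⁹ + 9.598×10⁹ = 1.817×10¹⁰ K⁴.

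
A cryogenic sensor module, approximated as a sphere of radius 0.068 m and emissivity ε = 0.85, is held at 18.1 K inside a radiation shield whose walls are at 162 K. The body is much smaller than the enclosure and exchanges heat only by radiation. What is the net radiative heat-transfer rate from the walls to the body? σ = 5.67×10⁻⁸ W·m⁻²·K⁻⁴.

P_net ≈ 1.93 W

For a small grey body in a large enclosure: P_net = εσA(T_body⁴ − T_wall⁴).
A = 4πr² = 0.05811 m²; T_body⁴ − T_wall⁴ = 1.073×10⁵ − 6.887×10⁸ = -6.886×10⁸ K⁴.
|P_net| = 0.85·5.67×10⁻⁸·0.05811·6.886×10⁸.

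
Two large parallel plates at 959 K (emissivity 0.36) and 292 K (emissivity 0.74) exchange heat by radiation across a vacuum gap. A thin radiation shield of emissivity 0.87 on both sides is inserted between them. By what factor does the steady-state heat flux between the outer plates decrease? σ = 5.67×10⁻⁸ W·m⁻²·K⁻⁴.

Without shield: q₀ = σΔ(T⁴)/(1/ε₁+1/ε₂−1) with denominator 3.129.
With shield the two gaps are in series; the resistances add: (1/ε₁+1/ε_s−1)+(1/ε_s+1/ε₂−1) = 2.927+1.501 = 4.428.
Heat-flux ratio q₀/q = 4.428/3.129.

factor ≈ 1.42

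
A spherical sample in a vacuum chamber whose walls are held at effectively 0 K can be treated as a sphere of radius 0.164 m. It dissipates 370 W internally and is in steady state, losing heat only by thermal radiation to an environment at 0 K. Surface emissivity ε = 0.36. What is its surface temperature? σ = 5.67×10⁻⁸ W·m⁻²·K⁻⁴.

Steady state: internal power = radiated power, P = εσA T⁴.
Radiating area A = 4πr² = 0.3380 m².
T⁴ = P/(εσA) = 370/(0.36·5.67×10⁻⁸·0.3380) = 5.363×10¹⁰ K⁴.
T = (5.363×10¹⁰)^(1/4).

T ≈ 481 K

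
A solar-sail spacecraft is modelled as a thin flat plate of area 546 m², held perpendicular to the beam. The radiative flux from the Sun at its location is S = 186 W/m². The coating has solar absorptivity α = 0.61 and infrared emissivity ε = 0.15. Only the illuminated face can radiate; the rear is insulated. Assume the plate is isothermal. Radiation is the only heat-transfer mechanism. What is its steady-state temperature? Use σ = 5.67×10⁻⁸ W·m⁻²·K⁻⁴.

At equilibrium, absorbed power = emitted power.
Absorbing cross-section = A = 546.0 m²; emitting surface = A = 546.0 m² (ratio 1).
αS·A_cross = εσ·A_surf·T⁴  ⇒  T⁴ = αS/(ε·1σ).
T⁴ = 0.610·186/(0.15·1·5.67×10⁻⁸) = 1.334×10¹⁰ K⁴.
T = (1.334×10¹⁰)^(1/4).

T ≈ 340 K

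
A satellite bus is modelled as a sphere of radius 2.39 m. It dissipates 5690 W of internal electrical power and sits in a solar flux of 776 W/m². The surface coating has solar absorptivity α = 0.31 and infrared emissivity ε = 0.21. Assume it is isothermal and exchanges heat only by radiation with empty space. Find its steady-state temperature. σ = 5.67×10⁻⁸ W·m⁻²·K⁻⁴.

At steady state, absorbed solar power + internal power = radiated power.
Absorbed: α·S·A_cross = 0.31·776·17.95 = 4317 W (cross-section πr²).
Total input = 4317 + 5690 = 10010 W.
Radiated: εσ·A_surf·T⁴ with A_surf = 4πr² = 71.78 m².
T⁴ = 10010/(0.21·5.67×10⁻⁸·71.78) = 1.171×10¹⁰ K⁴.

T ≈ 329 K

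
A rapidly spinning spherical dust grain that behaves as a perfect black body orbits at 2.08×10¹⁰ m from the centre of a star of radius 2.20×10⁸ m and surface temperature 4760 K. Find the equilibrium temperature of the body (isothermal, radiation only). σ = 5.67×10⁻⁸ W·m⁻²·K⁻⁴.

T ≈ 346 K

The star's surface emits σT_*⁴; at distance d the flux is S = σT_*⁴(R_*/d)².
S = 5.67×10⁻⁸·(4760)⁴·(2.20×10⁸/2.08×10¹⁰)² = 3256 W/m².
For an isothermal sphere T⁴ = (1−a)S/(4σ) = 1.436×10¹⁰ K⁴.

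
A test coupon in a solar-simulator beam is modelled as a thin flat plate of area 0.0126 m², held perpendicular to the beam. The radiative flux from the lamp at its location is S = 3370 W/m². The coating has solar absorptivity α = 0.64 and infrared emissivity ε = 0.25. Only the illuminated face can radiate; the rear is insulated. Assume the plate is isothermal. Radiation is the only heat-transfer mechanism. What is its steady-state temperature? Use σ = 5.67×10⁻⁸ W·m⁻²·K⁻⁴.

At equilibrium, absorbed power = emitted power.
Absorbing cross-section = A = 0.01260 m²; emitting surface = A = 0.01260 m² (ratio 1).
αS·A_cross = εσ·A_surf·T⁴  ⇒  T⁴ = αS/(ε·1σ).
T⁴ = 0.640·3370/(0.25·1·5.67×10⁻⁸) = 1.522×10¹¹ K⁴.
T = (1.522×10¹¹)^(1/4).

T ≈ 625 K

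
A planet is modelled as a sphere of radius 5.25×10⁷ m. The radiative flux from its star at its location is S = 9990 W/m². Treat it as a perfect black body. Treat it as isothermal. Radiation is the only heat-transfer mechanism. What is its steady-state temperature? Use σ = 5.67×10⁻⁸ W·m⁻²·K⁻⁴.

At equilibrium, absorbed power = emitted power.
Absorbing cross-section = πr² = 8.659×10¹⁵ m²; emitting surface = 4πr² = 3.464×10¹⁶ m² (ratio 4).
S·A_cross = εσ·A_surf·T⁴  ⇒  T⁴ = S/(4σ).
T⁴ = 1.00·9990/(4·5.67×10⁻⁸) = 4.405×10¹⁰ K⁴.
T = (4.405×10¹⁰)^(1/4).

T ≈ 458 K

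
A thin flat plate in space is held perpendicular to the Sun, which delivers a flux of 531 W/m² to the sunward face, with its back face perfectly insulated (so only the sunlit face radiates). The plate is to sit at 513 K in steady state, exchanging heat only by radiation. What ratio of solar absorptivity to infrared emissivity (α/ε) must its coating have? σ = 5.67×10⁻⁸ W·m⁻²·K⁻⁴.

α/ε ≈ 7.40

Balance: αS·A = εσ·1A·T⁴ ⇒ α/ε = σT⁴/S.
α/ε = 5.67×10⁻⁸·(513)⁴/531 = 5.67×10⁻⁸·6.926×10¹⁰/531.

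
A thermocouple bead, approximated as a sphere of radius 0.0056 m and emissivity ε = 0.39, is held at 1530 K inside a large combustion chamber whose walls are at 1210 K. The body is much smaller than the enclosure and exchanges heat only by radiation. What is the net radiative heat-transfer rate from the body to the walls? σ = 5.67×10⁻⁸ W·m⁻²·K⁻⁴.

For a small grey body in a large enclosure: P_net = εσA(T_body⁴ − T_wall⁴).
A = 4πr² = 3.941×10⁻⁴ m²; T_body⁴ − T_wall⁴ = 5.480×10¹² − 2.144×10¹² = 3.336×10¹² K⁴.
|P_net| = 0.39·5.67×10⁻⁸·3.941×10⁻⁴·3.336×10¹².

P_net ≈ 29.1 W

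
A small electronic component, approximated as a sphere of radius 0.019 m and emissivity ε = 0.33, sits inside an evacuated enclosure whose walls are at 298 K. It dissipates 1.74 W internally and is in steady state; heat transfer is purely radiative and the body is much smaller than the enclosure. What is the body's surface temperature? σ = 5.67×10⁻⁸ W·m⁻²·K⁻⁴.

T ≈ 410 K

For a small grey body in a large enclosure, net radiated power = εσA(T⁴ − T_w⁴).
Steady state: P = εσA(T⁴ − T_w⁴) with A = 4πr² = 0.004536 m².
T⁴ = P/(εσA) + T_w⁴ = 1.74/(0.33·5.67×10⁻⁸·0.004536) + (298)⁴
    = 2.050×10¹⁰ + 7.886×10⁹ = 2.839×10¹⁰ K⁴.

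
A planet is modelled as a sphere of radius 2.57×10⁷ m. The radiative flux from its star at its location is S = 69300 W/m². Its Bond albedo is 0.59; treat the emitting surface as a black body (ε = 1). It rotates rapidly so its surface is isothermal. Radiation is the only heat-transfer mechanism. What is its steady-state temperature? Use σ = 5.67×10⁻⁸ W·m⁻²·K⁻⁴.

At equilibrium, absorbed power = emitted power.
Absorbing cross-section = πr² = 2.075×10¹⁵ m²; emitting surface = 4πr² = 8.300×10¹⁵ m² (ratio 4).
(1−a)S·A_cross = εσ·A_surf·T⁴  ⇒  T⁴ = (1−a)S/(4σ).
T⁴ = 0.410·69300/(4·5.67×10⁻⁸) = 1.253×10¹¹ K⁴.
T = (1.253×10¹¹)^(1/4).

T ≈ 595 K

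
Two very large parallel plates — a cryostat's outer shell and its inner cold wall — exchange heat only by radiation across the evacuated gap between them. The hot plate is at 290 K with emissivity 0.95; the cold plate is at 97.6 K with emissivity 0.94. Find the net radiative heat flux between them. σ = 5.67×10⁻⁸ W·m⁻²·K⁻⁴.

For two infinite grey parallel plates, q = σ(T₁⁴ − T₂⁴)/(1/ε₁ + 1/ε₂ − 1).
T₁⁴ − T₂⁴ = 7.073×10⁹ − 9.074×10⁷ = 6.982×10⁹ K⁴.
1/ε₁ + 1/ε₂ − 1 = 1.053 + 1.064 − 1 = 1.116.
q = 5.67×10⁻⁸ × 6.982×10⁹ / 1.116.

q ≈ 355 W/m²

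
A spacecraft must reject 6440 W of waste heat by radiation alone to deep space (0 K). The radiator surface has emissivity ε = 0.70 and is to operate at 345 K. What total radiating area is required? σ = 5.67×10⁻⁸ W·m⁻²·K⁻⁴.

P = εσA T⁴ ⇒ A = P/(εσT⁴).
T⁴ = 1.417×10¹⁰ K⁴.
A = 6440/(0.70 × 5.67×10⁻⁸ × 1.417×10¹⁰).

A ≈ 11.5 m²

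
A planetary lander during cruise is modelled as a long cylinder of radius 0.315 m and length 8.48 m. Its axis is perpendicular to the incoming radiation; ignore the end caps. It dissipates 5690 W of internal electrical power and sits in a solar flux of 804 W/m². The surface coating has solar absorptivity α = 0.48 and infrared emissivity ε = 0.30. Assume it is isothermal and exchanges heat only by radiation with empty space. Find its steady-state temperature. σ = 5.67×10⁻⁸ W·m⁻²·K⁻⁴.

At steady state, absorbed solar power + internal power = radiated power.
Absorbed: α·S·A_cross = 0.48·804·5.342 = 2062 W (cross-section 2rL).
Total input = 2062 + 5690 = 7752 W.
Radiated: εσ·A_surf·T⁴ with A_surf = 2πrL = 16.78 m².
T⁴ = 7752/(0.30·5.67×10⁻⁸·16.78) = 2.715×10¹⁰ K⁴.

T ≈ 406 K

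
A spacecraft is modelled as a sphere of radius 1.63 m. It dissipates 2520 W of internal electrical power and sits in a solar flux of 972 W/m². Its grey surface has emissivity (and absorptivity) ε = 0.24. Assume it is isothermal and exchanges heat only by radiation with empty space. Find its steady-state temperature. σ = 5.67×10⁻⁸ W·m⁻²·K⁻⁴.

At steady state, absorbed solar power + internal power = radiated power.
Absorbed: α·S·A_cross = 0.24·972·8.347 = 1947 W (cross-section πr²).
Total input = 1947 + 2520 = 4467 W.
Radiated: εσ·A_surf·T⁴ with A_surf = 4πr² = 33.39 m².
T⁴ = 4467/(0.24·5.67×10⁻⁸·33.39) = 9.832×10⁹ K⁴.

T ≈ 315 K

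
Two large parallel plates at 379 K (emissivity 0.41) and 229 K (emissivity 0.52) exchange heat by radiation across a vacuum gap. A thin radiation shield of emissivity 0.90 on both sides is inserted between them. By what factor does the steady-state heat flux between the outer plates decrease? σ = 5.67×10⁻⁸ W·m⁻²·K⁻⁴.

Without shield: q₀ = σΔ(T⁴)/(1/ε₁+1/ε₂−1) with denominator 3.362.
With shield the two gaps are in series; the resistances add: (1/ε₁+1/ε_s−1)+(1/ε_s+1/ε₂−1) = 2.550+2.034 = 4.584.
Heat-flux ratio q₀/q = 4.584/3.362.

factor ≈ 1.36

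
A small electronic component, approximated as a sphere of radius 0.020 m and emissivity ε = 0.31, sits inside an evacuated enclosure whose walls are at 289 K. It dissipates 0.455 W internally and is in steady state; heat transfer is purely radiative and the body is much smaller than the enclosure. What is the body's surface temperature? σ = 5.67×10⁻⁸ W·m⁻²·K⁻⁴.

T ≈ 332 K

For a small grey body in a large enclosure, net radiated power = εσA(T⁴ − T_w⁴).
Steady state: P = εσA(T⁴ − T_w⁴) with A = 4πr² = 0.005027 m².
T⁴ = P/(εσA) + T_w⁴ = 0.455/(0.31·5.67×10⁻⁸·0.005027) + (289)⁴
    = 5.150×10⁹ + 6.976×10⁹ = 1.213×10¹⁰ K⁴.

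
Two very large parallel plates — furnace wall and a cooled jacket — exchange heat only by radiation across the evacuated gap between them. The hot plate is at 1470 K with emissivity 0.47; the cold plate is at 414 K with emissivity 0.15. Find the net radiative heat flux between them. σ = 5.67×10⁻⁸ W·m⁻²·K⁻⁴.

For two infinite grey parallel plates, q = σ(T₁⁴ − T₂⁴)/(1/ε₁ + 1/ε₂ − 1).
T₁⁴ − T₂⁴ = 4.669×10¹² − 2.938×10¹⁰ = 4.640×10¹² K⁴.
1/ε₁ + 1/ε₂ − 1 = 2.128 + 6.667 − 1 = 7.794.
q = 5.67×10⁻⁸ × 4.640×10¹² / 7.794.

q ≈ 33800 W/m²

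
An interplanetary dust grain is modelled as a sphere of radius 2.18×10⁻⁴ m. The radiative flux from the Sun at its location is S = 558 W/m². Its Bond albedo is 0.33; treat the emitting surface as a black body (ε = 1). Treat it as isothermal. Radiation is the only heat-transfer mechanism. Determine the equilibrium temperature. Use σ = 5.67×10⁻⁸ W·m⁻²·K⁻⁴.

At equilibrium, absorbed power = emitted power.
Absorbing cross-section = πr² = 1.493×10⁻⁷ m²; emitting surface = 4πr² = 5.972×10⁻⁷ m² (ratio 4).
(1−a)S·A_cross = εσ·A_surf·T⁴  ⇒  T⁴ = (1−a)S/(4σ).
T⁴ = 0.670·558/(4·5.67×10⁻⁸) = 1.648×10⁹ K⁴.
T = (1.648×10⁹)^(1/4).

T ≈ 201 K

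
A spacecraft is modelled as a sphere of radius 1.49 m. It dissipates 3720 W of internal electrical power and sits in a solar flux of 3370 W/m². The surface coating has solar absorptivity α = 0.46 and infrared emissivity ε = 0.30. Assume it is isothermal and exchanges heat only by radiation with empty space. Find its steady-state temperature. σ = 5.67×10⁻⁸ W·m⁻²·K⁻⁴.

At steady state, absorbed solar power + internal power = radiated power.
Absorbed: α·S·A_cross = 0.46·3370·6.975 = 10810 W (cross-section πr²).
Total input = 10810 + 3720 = 14530 W.
Radiated: εσ·A_surf·T⁴ with A_surf = 4πr² = 27.90 m².
T⁴ = 14530/(0.30·5.67×10⁻⁸·27.90) = 3.062×10¹⁰ K⁴.

T ≈ 418 K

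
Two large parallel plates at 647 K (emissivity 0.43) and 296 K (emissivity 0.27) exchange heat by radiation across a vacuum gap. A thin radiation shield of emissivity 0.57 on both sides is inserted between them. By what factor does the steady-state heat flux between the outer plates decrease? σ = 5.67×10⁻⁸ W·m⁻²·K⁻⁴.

factor ≈ 1.50

Without shield: q₀ = σΔ(T⁴)/(1/ε₁+1/ε₂−1) with denominator 5.029.
With shield the two gaps are in series; the resistances add: (1/ε₁+1/ε_s−1)+(1/ε_s+1/ε₂−1) = 3.080+4.458 = 7.538.
Heat-flux ratio q₀/q = 7.538/5.029.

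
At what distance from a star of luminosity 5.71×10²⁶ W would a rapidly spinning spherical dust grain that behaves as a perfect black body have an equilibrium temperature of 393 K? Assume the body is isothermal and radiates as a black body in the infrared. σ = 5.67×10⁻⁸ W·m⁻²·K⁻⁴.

For an isothermal black-emitting sphere, (1−a)S·πr² = σ·4πr²·T⁴ ⇒ S = 4σT⁴/(1−a).
S = 4·5.67×10⁻⁸·(393)⁴/1.00 = 5410 W/m².
Flux falls as S = L/(4πd²), so d = √(L/(4πS)) = √(5.71×10²⁶/(4π·5410)).

d ≈ 9.16×10¹⁰ m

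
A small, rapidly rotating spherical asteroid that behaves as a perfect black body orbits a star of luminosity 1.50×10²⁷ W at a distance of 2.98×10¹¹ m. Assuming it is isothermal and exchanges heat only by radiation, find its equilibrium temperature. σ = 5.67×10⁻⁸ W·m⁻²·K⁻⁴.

First find the stellar flux at distance d: S = L/(4πd²) = 1.50×10²⁷/(4π·(2.98×10¹¹)²) = 1344 W/m².
For an isothermal sphere, absorbed (1−a)S·πr² = emitted σ·4πr²·T⁴, so T⁴ = (1−a)S/(4σ).
T⁴ = 1.00·1344/(4·5.67×10⁻⁸) = 5.927×10⁹ K⁴.

T ≈ 277 K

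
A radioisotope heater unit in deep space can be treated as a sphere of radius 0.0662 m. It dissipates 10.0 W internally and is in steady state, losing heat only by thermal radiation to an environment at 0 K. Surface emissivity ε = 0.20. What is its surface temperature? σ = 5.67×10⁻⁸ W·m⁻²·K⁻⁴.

T ≈ 356 K

Steady state: internal power = radiated power, P = εσA T⁴.
Radiating area A = 4πr² = 0.05507 m².
T⁴ = P/(εσA) = 10.0/(0.20·5.67×10⁻⁸·0.05507) = 1.601×10¹⁰ K⁴.
T = (1.601×10¹⁰)^(1/4).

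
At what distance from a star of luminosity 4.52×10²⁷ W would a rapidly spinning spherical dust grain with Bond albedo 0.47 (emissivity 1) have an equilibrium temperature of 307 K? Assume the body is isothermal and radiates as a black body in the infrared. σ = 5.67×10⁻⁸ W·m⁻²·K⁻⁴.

d ≈ 3.08×10¹¹ m

For an isothermal black-emitting sphere, (1−a)S·πr² = σ·4πr²·T⁴ ⇒ S = 4σT⁴/(1−a).
S = 4·5.67×10⁻⁸·(307)⁴/0.530 = 3801 W/m².
Flux falls as S = L/(4πd²), so d = √(L/(4πS)) = √(4.52×10²⁷/(4π·3801)).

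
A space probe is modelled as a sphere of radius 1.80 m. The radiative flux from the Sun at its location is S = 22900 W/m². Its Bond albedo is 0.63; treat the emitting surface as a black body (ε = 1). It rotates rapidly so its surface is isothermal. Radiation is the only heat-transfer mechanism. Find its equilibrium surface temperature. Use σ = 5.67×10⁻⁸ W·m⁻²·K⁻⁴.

T ≈ 440 K

At equilibrium, absorbed power = emitted power.
Absorbing cross-section = πr² = 10.18 m²; emitting surface = 4πr² = 40.72 m² (ratio 4).
(1−a)S·A_cross = εσ·A_surf·T⁴  ⇒  T⁴ = (1−a)S/(4σ).
T⁴ = 0.370·22900/(4·5.67×10⁻⁸) = 3.736×10¹⁰ K⁴.
T = (3.736×10¹⁰)^(1/4).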